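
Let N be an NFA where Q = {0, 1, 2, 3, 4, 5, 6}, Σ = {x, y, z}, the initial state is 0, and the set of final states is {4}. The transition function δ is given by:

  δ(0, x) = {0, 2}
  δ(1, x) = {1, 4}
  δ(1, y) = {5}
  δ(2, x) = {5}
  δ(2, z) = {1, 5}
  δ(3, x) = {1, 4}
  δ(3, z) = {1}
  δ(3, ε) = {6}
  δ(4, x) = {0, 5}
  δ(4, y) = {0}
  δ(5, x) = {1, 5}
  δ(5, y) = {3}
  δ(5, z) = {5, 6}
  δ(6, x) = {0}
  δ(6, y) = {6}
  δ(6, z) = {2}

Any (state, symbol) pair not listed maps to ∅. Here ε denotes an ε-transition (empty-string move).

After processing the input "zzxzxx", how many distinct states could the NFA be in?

0

Start in {0}.
Read 'z': {0} → ∅.
The set is empty and remains empty for the remaining 5 symbols.
That set has 0 states.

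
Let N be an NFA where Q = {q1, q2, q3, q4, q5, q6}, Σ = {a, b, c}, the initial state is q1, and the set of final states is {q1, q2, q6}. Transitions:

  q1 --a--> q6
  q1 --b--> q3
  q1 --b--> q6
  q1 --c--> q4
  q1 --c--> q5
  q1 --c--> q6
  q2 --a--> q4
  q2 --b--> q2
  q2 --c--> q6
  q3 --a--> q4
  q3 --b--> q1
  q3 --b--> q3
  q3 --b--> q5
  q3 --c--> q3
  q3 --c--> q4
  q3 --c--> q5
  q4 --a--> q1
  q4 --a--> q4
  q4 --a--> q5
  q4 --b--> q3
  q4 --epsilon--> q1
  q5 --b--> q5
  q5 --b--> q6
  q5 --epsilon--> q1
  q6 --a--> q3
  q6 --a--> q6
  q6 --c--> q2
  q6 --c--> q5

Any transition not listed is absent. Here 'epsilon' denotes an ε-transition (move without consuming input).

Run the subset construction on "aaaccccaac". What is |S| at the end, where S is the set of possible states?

Start in {q1}.
Read 'a': q1→{q6}; now {q6}.
Read 'a': q6→{q3, q6}; now {q3, q6}.
Read 'a': q3→{q4}, q6→{q3, q6}; union {q3, q4, q6}; ε-closure = {q1, q3, q4, q6}.
Read 'c': q1→{q4, q5, q6}, q3→{q3, q4, q5}, q4→∅, q6→{q2, q5}; union {q2, q3, q4, q5, q6}; ε-closure = {q1, q2, q3, q4, q5, q6}.
Read 'c': q1→{q4, q5, q6}, q2→{q6}, q3→{q3, q4, q5}, q4→∅, q5→∅, q6→{q2, q5}; union {q2, q3, q4, q5, q6}; ε-closure = {q1, q2, q3, q4, q5, q6}.
Read 'c': q1→{q4, q5, q6}, q2→{q6}, q3→{q3, q4, q5}, q4→∅, q5→∅, q6→{q2, q5}; union {q2, q3, q4, q5, q6}; ε-closure = {q1, q2, q3, q4, q5, q6}.
Read 'c': q1→{q4, q5, q6}, q2→{q6}, q3→{q3, q4, q5}, q4→∅, q5→∅, q6→{q2, q5}; union {q2, q3, q4, q5, q6}; ε-closure = {q1, q2, q3, q4, q5, q6}.
Read 'a': q1→{q6}, q2→{q4}, q3→{q4}, q4→{q1, q4, q5}, q5→∅, q6→{q3, q6}; now {q1, q3, q4, q5, q6}.
Read 'a': q1→{q6}, q3→{q4}, q4→{q1, q4, q5}, q5→∅, q6→{q3, q6}; now {q1, q3, q4, q5, q6}.
Read 'c': q1→{q4, q5, q6}, q3→{q3, q4, q5}, q4→∅, q5→∅, q6→{q2, q5}; union {q2, q3, q4, q5, q6}; ε-closure = {q1, q2, q3, q4, q5, q6}.
That set has 6 states.

6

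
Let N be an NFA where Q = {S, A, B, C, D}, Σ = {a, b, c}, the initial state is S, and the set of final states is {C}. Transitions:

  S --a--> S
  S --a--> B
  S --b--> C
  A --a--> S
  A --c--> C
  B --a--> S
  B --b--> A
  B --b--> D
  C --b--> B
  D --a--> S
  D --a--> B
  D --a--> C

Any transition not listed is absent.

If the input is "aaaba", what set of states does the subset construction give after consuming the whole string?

{S, B, C}

Start in {S}.
Read 'a': S→{S, B}; now {S, B}.
Read 'a': S→{S, B}, B→{S}; now {S, B}.
Read 'a': S→{S, B}, B→{S}; now {S, B}.
Read 'b': S→{C}, B→{A, D}; now {A, C, D}.
Read 'a': A→{S}, C→∅, D→{S, B, C}; now {S, B, C}.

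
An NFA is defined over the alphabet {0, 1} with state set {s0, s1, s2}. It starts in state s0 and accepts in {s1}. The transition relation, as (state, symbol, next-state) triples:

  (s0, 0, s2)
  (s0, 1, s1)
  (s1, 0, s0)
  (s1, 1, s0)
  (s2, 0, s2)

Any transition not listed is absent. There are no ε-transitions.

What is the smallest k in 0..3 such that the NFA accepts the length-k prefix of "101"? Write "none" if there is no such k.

Start in {s0}.
Read '1': s0→{s1}; now {s1}.
None of the earlier sets intersect F, but {s1} does.

1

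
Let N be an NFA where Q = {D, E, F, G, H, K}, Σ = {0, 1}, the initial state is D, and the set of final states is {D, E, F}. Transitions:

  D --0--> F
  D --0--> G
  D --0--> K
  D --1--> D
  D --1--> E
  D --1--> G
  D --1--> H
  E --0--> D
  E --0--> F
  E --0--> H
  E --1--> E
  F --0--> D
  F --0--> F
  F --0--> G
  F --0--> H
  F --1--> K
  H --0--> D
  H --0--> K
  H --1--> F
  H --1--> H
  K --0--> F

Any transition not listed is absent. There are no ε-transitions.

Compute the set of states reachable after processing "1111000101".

Start in {D}.
Read '1': {D} → {D, E, G, H}.
Read '1': {D, E, G, H} → {D, E, F, G, H}.
Read '1': {D, E, F, G, H} → {D, E, F, G, H, K}.
Read '1': {D, E, F, G, H, K} → {D, E, F, G, H, K}.
Read '0': {D, E, F, G, H, K} → {D, F, G, H, K}.
Read '0': {D, F, G, H, K} → {D, F, G, H, K}.
Read '0': {D, F, G, H, K} → {D, F, G, H, K}.
Read '1': {D, F, G, H, K} → {D, E, F, G, H, K}.
Read '0': {D, E, F, G, H, K} → {D, F, G, H, K}.
Read '1': {D, F, G, H, K} → {D, E, F, G, H, K}.

{D, E, F, G, H, K}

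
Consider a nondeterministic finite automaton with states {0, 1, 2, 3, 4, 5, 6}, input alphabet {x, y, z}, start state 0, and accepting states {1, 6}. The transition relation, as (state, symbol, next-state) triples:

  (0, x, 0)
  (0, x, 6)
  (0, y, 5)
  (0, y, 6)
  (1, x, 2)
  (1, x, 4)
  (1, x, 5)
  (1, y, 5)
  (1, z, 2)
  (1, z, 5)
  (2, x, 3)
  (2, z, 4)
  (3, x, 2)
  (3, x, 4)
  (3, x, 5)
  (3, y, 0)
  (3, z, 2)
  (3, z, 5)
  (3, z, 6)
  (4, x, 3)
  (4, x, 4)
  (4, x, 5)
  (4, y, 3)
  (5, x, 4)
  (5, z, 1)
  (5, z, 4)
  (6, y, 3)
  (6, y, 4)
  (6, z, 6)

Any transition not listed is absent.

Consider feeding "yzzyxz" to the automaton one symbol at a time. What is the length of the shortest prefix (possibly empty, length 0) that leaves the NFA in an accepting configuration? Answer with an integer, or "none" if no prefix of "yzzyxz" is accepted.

1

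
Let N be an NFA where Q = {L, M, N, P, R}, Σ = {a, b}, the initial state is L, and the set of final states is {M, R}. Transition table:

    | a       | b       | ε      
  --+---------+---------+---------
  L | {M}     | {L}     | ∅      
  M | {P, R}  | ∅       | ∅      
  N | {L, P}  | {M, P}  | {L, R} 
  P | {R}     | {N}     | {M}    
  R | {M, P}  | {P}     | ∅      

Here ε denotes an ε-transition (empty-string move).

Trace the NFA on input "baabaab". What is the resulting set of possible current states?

Start in {L}.
Read 'b': {L} → {L}.
Read 'a': {L} → {M}.
Read 'a': {M} → {M, P, R}.
Read 'b': {M, P, R} → {L, M, N, P, R}.
Read 'a': {L, M, N, P, R} → {L, M, P, R}.
Read 'a': {L, M, P, R} → {M, P, R}.
Read 'b': {M, P, R} → {L, M, N, P, R}.

{L, M, N, P, R}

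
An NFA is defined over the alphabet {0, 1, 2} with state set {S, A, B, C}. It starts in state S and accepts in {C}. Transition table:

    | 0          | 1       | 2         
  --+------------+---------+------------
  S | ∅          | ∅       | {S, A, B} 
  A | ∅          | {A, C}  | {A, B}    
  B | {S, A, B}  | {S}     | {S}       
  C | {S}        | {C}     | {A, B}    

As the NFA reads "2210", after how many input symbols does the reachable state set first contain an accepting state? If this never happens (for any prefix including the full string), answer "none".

Start in {S}.
Read '2': {S} → {S, A, B}.
Read '2': {S, A, B} → {S, A, B}.
Read '1': {S, A, B} → {S, A, C}.
None of the earlier sets intersect F, but {S, A, C} does.

3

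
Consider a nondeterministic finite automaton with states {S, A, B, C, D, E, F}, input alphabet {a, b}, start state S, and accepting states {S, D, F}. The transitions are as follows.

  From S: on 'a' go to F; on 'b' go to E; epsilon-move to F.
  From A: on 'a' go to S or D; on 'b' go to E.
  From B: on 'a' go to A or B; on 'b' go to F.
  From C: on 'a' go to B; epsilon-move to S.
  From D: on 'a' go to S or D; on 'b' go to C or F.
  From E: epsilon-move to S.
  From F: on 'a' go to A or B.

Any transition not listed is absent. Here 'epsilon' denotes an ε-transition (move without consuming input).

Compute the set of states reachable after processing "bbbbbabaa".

{S, A, B, D, F}

Start: ε-closure({S}) = {S, F}.
Read 'b': S→{E}, F→∅; union {E}; ε-closure = {S, E, F}.
Read 'b': S→{E}, E→∅, F→∅; union {E}; ε-closure = {S, E, F}.
Read 'b': S→{E}, E→∅, F→∅; union {E}; ε-closure = {S, E, F}.
Read 'b': S→{E}, E→∅, F→∅; union {E}; ε-closure = {S, E, F}.
Read 'b': S→{E}, E→∅, F→∅; union {E}; ε-closure = {S, E, F}.
Read 'a': S→{F}, E→∅, F→{A, B}; now {A, B, F}.
Read 'b': A→{E}, B→{F}, F→∅; union {E, F}; ε-closure = {S, E, F}.
Read 'a': S→{F}, E→∅, F→{A, B}; now {A, B, F}.
Read 'a': A→{S, D}, B→{A, B}, F→{A, B}; union {S, A, B, D}; ε-closure = {S, A, B, D, F}.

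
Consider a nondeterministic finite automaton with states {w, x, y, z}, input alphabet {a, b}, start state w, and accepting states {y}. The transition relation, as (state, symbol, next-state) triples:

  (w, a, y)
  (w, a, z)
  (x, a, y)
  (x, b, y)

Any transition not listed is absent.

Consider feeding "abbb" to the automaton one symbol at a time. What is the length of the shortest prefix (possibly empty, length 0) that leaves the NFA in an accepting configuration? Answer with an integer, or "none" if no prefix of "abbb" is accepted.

1

Start in {w}.
Read 'a': w→{y, z}; now {y, z}.
None of the earlier sets intersect F, but {y, z} does.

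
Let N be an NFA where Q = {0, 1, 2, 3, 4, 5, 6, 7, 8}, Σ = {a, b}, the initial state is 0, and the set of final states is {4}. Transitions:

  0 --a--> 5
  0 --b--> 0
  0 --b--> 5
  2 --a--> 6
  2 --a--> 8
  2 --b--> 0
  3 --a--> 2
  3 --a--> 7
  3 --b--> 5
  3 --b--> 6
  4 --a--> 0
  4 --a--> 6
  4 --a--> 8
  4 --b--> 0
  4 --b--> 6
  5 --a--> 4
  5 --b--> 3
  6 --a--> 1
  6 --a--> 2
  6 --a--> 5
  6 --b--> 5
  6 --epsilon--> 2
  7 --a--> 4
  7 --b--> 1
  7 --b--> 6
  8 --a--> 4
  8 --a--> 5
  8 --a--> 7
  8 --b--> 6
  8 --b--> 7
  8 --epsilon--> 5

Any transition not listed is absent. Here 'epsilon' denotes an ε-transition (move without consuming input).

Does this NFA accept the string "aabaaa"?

Yes

Start in {0}.
Read 'a': {0} → {5}.
Read 'a': {5} → {4}.
Read 'b': {4} → {0, 2, 6}.
Read 'a': {0, 2, 6} → {1, 2, 5, 6, 8}.
Read 'a': {1, 2, 5, 6, 8} → {1, 2, 4, 5, 6, 7, 8}.
Read 'a': {1, 2, 4, 5, 6, 7, 8} → {0, 1, 2, 4, 5, 6, 7, 8}.
The final set {0, 1, 2, 4, 5, 6, 7, 8} contains the accepting state 4.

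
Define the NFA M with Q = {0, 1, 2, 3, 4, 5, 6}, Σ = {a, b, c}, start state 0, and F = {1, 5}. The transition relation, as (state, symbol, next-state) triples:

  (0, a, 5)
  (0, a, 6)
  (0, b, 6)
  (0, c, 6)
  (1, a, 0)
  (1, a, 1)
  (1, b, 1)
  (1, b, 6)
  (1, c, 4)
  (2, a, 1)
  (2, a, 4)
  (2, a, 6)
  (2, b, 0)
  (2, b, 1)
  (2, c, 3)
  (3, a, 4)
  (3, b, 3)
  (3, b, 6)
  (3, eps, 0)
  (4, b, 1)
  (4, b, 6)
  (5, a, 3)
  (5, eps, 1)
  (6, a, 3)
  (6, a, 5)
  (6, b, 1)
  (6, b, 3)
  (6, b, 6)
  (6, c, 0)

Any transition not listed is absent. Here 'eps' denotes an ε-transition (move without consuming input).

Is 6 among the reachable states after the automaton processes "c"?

Yes

Start in {0}.
Read 'c': 0→{6}; now {6}.
State 6 is in {6}.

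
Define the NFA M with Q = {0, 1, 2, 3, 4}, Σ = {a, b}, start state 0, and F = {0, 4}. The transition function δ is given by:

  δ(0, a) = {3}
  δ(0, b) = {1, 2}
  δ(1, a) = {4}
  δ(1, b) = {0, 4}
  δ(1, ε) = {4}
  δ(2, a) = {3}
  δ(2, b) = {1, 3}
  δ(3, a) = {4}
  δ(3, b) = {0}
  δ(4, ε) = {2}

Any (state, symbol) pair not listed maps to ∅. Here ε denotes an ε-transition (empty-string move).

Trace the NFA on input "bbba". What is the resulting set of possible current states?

{2, 3, 4}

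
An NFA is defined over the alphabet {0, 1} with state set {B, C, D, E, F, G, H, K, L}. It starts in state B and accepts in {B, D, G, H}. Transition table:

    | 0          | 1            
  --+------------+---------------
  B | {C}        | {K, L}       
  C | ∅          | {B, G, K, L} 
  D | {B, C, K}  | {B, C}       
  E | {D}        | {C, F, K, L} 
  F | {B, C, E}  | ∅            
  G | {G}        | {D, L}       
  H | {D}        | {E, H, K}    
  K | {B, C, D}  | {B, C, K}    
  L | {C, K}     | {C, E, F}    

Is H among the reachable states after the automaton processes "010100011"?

Start in {B}.
Read '0': B→{C}; now {C}.
Read '1': C→{B, G, K, L}; now {B, G, K, L}.
Read '0': B→{C}, G→{G}, K→{B, C, D}, L→{C, K}; now {B, C, D, G, K}.
Read '1': B→{K, L}, C→{B, G, K, L}, D→{B, C}, G→{D, L}, K→{B, C, K}; now {B, C, D, G, K, L}.
Read '0': B→{C}, C→∅, D→{B, C, K}, G→{G}, K→{B, C, D}, L→{C, K}; now {B, C, D, G, K}.
Read '0': B→{C}, C→∅, D→{B, C, K}, G→{G}, K→{B, C, D}; now {B, C, D, G, K}.
Read '0': B→{C}, C→∅, D→{B, C, K}, G→{G}, K→{B, C, D}; now {B, C, D, G, K}.
Read '1': B→{K, L}, C→{B, G, K, L}, D→{B, C}, G→{D, L}, K→{B, C, K}; now {B, C, D, G, K, L}.
Read '1': B→{K, L}, C→{B, G, K, L}, D→{B, C}, G→{D, L}, K→{B, C, K}, L→{C, E, F}; now {B, C, D, E, F, G, K, L}.
State H is not in {B, C, D, E, F, G, K, L}.

No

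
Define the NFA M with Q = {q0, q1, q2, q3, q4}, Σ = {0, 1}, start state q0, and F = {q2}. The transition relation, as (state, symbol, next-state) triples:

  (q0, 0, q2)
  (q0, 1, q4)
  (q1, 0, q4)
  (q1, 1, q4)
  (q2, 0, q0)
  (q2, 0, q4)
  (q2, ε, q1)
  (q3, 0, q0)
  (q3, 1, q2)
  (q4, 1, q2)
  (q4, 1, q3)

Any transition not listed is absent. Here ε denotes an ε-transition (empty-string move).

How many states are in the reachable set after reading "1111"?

Start in {q0}.
Read '1': {q0} → {q4}.
Read '1': {q4} → {q1, q2, q3}.
Read '1': {q1, q2, q3} → {q1, q2, q4}.
Read '1': {q1, q2, q4} → {q1, q2, q3, q4}.
That set has 4 states.

4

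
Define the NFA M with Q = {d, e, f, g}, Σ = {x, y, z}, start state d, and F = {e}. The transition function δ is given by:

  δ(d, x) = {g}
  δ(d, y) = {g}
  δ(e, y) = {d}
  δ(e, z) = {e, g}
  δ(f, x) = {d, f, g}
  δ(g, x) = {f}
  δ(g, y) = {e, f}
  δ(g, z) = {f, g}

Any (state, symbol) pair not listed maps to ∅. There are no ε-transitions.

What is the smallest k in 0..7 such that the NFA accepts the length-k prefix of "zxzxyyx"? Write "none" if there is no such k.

none

Start in {d}.
Read 'z': d→∅; now ∅.
The set is empty and remains empty for the remaining 6 symbols.
No reachable set along the way intersects F.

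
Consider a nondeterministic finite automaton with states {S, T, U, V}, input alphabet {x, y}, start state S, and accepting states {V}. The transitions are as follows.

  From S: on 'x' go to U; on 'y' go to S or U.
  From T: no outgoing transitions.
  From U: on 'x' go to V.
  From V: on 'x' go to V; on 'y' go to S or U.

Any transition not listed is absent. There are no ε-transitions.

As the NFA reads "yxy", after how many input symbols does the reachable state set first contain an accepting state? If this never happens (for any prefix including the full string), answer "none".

2

Start in {S}.
Read 'y': S→{S, U}; now {S, U}.
Read 'x': S→{U}, U→{V}; now {U, V}.
None of the earlier sets intersect F, but {U, V} does.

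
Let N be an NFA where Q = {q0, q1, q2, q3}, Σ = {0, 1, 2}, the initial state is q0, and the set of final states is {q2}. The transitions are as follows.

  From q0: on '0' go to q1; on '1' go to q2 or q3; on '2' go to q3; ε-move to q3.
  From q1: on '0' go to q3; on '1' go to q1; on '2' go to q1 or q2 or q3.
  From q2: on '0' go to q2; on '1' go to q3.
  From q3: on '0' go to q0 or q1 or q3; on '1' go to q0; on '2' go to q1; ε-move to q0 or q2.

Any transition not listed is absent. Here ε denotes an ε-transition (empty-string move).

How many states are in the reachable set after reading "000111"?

4

Start: ε-closure({q0}) = {q0, q2, q3}.
Read '0': q0→{q1}, q2→{q2}, q3→{q0, q1, q3}; now {q0, q1, q2, q3}.
Read '0': q0→{q1}, q1→{q3}, q2→{q2}, q3→{q0, q1, q3}; now {q0, q1, q2, q3}.
Read '0': q0→{q1}, q1→{q3}, q2→{q2}, q3→{q0, q1, q3}; now {q0, q1, q2, q3}.
Read '1': q0→{q2, q3}, q1→{q1}, q2→{q3}, q3→{q0}; now {q0, q1, q2, q3}.
Read '1': q0→{q2, q3}, q1→{q1}, q2→{q3}, q3→{q0}; now {q0, q1, q2, q3}.
Read '1': q0→{q2, q3}, q1→{q1}, q2→{q3}, q3→{q0}; now {q0, q1, q2, q3}.
That set has 4 states.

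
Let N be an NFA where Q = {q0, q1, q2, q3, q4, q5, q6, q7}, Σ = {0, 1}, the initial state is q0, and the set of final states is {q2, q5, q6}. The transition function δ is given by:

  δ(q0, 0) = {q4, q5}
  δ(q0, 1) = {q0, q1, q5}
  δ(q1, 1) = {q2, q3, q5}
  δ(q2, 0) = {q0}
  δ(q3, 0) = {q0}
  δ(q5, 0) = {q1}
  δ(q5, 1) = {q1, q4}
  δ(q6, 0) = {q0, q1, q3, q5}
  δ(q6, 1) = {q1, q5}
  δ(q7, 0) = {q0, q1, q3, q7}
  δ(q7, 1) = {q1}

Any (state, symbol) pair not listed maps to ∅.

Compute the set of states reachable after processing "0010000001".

∅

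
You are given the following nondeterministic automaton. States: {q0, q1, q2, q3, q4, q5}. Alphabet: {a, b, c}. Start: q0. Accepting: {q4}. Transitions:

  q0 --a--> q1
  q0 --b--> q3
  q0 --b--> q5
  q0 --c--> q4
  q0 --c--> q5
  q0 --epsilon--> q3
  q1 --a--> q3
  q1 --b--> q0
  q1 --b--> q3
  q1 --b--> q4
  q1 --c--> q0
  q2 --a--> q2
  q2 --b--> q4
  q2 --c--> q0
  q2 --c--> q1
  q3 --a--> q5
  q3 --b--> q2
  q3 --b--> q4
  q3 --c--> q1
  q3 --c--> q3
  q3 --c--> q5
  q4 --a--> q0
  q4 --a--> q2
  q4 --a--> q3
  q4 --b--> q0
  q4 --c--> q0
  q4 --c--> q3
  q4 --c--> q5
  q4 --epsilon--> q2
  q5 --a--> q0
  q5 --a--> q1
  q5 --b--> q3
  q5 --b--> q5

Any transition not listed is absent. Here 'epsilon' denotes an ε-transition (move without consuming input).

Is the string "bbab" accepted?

Start: ε-closure({q0}) = {q0, q3}.
Read 'b': {q0, q3} → {q2, q3, q4, q5}.
Read 'b': {q2, q3, q4, q5} → {q0, q2, q3, q4, q5}.
Read 'a': {q0, q2, q3, q4, q5} → {q0, q1, q2, q3, q5}.
Read 'b': {q0, q1, q2, q3, q5} → {q0, q2, q3, q4, q5}.
The final set {q0, q2, q3, q4, q5} contains the accepting state q4.

Yes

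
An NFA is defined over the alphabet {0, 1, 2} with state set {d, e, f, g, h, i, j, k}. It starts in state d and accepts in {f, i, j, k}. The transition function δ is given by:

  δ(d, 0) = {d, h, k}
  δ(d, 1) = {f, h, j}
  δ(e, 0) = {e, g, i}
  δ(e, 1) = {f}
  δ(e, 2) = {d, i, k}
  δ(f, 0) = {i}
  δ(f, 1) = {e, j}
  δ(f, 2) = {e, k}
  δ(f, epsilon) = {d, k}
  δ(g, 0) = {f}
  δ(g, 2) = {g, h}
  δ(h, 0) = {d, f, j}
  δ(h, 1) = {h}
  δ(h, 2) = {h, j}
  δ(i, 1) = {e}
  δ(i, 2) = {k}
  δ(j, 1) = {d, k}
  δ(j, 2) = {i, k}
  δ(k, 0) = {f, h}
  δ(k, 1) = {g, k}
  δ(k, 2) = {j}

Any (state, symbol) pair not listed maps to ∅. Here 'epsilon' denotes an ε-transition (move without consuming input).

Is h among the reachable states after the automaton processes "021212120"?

Start in {d}.
Read '0': d→{d, h, k}; now {d, h, k}.
Read '2': d→∅, h→{h, j}, k→{j}; now {h, j}.
Read '1': h→{h}, j→{d, k}; now {d, h, k}.
Read '2': d→∅, h→{h, j}, k→{j}; now {h, j}.
Read '1': h→{h}, j→{d, k}; now {d, h, k}.
Read '2': d→∅, h→{h, j}, k→{j}; now {h, j}.
Read '1': h→{h}, j→{d, k}; now {d, h, k}.
Read '2': d→∅, h→{h, j}, k→{j}; now {h, j}.
Read '0': h→{d, f, j}, j→∅; union {d, f, j}; ε-closure = {d, f, j, k}.
State h is not in {d, f, j, k}.

No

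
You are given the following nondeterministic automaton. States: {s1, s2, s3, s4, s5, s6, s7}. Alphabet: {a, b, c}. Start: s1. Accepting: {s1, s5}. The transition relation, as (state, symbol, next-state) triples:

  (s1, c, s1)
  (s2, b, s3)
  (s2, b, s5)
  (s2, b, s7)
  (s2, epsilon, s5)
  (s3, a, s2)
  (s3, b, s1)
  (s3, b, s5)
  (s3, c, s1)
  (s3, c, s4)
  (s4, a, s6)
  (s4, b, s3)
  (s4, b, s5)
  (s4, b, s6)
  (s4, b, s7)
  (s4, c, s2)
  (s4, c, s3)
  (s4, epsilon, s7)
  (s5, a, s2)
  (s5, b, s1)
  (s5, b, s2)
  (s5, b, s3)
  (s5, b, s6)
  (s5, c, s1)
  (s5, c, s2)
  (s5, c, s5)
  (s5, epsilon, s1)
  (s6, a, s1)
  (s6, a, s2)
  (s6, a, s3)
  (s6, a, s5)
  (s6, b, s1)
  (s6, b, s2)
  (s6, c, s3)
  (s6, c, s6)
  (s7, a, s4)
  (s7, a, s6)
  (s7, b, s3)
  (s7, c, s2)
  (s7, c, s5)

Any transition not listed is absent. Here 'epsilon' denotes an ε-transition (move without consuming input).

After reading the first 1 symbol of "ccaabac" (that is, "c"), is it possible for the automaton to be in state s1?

Yes

Start in {s1}.
Read 'c': s1→{s1}; now {s1}.
State s1 is in {s1}.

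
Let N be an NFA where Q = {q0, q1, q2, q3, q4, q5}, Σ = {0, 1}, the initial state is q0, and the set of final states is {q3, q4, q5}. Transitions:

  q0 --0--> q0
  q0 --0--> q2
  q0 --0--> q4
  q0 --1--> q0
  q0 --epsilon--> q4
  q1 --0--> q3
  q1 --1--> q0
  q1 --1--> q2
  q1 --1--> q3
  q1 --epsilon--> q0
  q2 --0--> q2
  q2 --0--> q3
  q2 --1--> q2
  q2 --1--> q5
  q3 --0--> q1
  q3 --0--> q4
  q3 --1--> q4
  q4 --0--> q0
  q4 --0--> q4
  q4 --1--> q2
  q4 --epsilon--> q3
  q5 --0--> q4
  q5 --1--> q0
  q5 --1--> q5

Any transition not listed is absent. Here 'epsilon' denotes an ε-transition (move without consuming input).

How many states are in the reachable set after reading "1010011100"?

Start: ε-closure({q0}) = {q0, q3, q4}.
Read '1': q0→{q0}, q3→{q4}, q4→{q2}; union {q0, q2, q4}; ε-closure = {q0, q2, q3, q4}.
Read '0': q0→{q0, q2, q4}, q2→{q2, q3}, q3→{q1, q4}, q4→{q0, q4}; now {q0, q1, q2, q3, q4}.
Read '1': q0→{q0}, q1→{q0, q2, q3}, q2→{q2, q5}, q3→{q4}, q4→{q2}; now {q0, q2, q3, q4, q5}.
Read '0': q0→{q0, q2, q4}, q2→{q2, q3}, q3→{q1, q4}, q4→{q0, q4}, q5→{q4}; now {q0, q1, q2, q3, q4}.
Read '0': q0→{q0, q2, q4}, q1→{q3}, q2→{q2, q3}, q3→{q1, q4}, q4→{q0, q4}; now {q0, q1, q2, q3, q4}.
Read '1': q0→{q0}, q1→{q0, q2, q3}, q2→{q2, q5}, q3→{q4}, q4→{q2}; now {q0, q2, q3, q4, q5}.
Read '1': q0→{q0}, q2→{q2, q5}, q3→{q4}, q4→{q2}, q5→{q0, q5}; union {q0, q2, q4, q5}; ε-closure = {q0, q2, q3, q4, q5}.
Read '1': q0→{q0}, q2→{q2, q5}, q3→{q4}, q4→{q2}, q5→{q0, q5}; union {q0, q2, q4, q5}; ε-closure = {q0, q2, q3, q4, q5}.
Read '0': q0→{q0, q2, q4}, q2→{q2, q3}, q3→{q1, q4}, q4→{q0, q4}, q5→{q4}; now {q0, q1, q2, q3, q4}.
Read '0': q0→{q0, q2, q4}, q1→{q3}, q2→{q2, q3}, q3→{q1, q4}, q4→{q0, q4}; now {q0, q1, q2, q3, q4}.
That set has 5 states.

5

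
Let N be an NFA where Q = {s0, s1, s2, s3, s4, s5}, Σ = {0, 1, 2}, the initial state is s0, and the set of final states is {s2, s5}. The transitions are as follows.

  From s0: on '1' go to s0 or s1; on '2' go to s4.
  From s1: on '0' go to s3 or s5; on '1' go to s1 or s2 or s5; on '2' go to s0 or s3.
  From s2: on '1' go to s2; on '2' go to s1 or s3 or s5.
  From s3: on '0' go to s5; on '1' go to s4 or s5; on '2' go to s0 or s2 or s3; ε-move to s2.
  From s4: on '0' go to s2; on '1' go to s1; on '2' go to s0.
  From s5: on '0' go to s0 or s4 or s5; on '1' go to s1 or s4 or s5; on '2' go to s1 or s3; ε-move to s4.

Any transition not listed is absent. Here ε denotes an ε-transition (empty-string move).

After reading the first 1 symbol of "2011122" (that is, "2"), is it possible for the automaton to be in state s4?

Start in {s0}.
Read '2': s0→{s4}; now {s4}.
State s4 is in {s4}.

Yes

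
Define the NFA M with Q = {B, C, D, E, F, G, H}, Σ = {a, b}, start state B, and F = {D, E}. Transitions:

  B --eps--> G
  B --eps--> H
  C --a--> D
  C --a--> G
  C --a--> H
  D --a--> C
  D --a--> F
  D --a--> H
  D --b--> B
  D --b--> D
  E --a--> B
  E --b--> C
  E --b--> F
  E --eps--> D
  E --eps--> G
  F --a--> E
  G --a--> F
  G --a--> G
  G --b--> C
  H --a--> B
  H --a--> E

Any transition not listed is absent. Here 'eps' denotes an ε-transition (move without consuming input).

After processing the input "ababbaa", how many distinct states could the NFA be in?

Start: ε-closure({B}) = {B, G, H}.
Read 'a': B→∅, G→{F, G}, H→{B, E}; union {B, E, F, G}; ε-closure = {B, D, E, F, G, H}.
Read 'b': B→∅, D→{B, D}, E→{C, F}, F→∅, G→{C}, H→∅; union {B, C, D, F}; ε-closure = {B, C, D, F, G, H}.
Read 'a': B→∅, C→{D, G, H}, D→{C, F, H}, F→{E}, G→{F, G}, H→{B, E}; now {B, C, D, E, F, G, H}.
Read 'b': B→∅, C→∅, D→{B, D}, E→{C, F}, F→∅, G→{C}, H→∅; union {B, C, D, F}; ε-closure = {B, C, D, F, G, H}.
Read 'b': B→∅, C→∅, D→{B, D}, F→∅, G→{C}, H→∅; union {B, C, D}; ε-closure = {B, C, D, G, H}.
Read 'a': B→∅, C→{D, G, H}, D→{C, F, H}, G→{F, G}, H→{B, E}; now {B, C, D, E, F, G, H}.
Read 'a': B→∅, C→{D, G, H}, D→{C, F, H}, E→{B}, F→{E}, G→{F, G}, H→{B, E}; now {B, C, D, E, F, G, H}.
That set has 7 states.

7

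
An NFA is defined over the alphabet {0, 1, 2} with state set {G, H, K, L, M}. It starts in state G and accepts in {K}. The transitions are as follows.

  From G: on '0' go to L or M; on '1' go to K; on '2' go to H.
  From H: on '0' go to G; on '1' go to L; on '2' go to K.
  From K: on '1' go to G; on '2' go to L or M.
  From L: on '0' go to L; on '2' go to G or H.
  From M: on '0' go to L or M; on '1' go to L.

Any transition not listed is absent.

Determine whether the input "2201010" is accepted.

No

Start in {G}.
Read '2': {G} → {H}.
Read '2': {H} → {K}.
Read '0': {K} → ∅.
The set is empty and remains empty for the remaining 4 symbols.
The final set ∅ contains no accepting state.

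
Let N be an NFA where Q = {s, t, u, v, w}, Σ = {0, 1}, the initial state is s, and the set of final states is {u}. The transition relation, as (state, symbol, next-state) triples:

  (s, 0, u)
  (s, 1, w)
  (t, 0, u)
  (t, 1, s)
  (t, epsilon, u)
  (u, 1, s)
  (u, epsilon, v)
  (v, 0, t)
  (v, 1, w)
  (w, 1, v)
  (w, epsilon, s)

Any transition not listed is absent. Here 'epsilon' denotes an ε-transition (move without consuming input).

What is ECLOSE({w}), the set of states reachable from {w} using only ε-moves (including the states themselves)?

Begin with {w}.
ε-move w → s; add s.

{s, w}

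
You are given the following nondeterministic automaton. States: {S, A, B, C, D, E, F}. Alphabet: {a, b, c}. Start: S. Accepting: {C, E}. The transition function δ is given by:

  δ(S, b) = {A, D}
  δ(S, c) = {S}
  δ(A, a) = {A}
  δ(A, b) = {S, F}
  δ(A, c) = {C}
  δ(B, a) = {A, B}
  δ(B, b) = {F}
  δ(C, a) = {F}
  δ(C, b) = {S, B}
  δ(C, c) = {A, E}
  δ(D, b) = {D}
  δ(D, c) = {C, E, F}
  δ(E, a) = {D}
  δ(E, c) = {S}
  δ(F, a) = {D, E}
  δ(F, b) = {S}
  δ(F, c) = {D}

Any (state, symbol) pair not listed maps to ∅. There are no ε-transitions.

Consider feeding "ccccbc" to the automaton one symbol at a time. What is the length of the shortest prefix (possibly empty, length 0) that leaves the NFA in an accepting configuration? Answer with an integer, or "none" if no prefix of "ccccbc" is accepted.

6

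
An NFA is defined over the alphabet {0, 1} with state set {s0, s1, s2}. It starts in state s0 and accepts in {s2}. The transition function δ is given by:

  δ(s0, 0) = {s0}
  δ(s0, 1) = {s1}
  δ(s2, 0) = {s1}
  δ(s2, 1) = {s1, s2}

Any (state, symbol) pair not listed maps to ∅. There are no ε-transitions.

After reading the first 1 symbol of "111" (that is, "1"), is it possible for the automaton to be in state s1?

Start in {s0}.
Read '1': s0→{s1}; now {s1}.
State s1 is in {s1}.

Yes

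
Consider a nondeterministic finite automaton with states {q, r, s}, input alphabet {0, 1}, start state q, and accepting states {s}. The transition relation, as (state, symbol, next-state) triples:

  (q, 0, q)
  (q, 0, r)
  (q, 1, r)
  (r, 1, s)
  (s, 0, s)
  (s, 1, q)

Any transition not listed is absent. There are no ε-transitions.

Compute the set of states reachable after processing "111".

{q}

Start in {q}.
Read '1': {q} → {r}.
Read '1': {r} → {s}.
Read '1': {s} → {q}.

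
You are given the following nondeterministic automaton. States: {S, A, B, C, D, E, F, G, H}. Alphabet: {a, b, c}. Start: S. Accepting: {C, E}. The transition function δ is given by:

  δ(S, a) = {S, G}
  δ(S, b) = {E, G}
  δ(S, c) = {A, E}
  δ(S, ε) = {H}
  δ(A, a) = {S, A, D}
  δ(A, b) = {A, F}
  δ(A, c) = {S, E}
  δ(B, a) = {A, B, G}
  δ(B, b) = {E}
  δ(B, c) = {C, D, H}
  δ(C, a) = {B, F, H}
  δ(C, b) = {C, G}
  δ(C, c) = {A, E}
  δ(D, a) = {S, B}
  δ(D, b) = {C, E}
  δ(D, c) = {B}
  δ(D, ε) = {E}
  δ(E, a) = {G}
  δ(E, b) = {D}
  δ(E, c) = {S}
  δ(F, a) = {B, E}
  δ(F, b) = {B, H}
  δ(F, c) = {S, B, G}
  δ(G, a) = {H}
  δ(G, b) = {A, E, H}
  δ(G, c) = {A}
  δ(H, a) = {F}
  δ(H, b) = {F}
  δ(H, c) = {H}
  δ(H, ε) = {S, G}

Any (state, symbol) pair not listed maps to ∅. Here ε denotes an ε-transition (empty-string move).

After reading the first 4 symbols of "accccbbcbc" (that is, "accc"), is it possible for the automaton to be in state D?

Start: ε-closure({S}) = {S, G, H}.
Read 'a': {S, G, H} → {S, F, G, H}.
Read 'c': {S, F, G, H} → {S, A, B, E, G, H}.
Read 'c': {S, A, B, E, G, H} → {S, A, C, D, E, G, H}.
Read 'c': {S, A, C, D, E, G, H} → {S, A, B, E, G, H}.
State D is not in {S, A, B, E, G, H}.

No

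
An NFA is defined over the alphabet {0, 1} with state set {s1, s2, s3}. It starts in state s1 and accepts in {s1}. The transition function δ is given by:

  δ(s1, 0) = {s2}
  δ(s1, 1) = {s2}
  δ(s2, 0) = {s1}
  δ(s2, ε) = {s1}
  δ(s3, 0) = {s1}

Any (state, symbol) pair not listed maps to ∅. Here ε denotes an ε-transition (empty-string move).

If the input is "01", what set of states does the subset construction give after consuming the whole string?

Start in {s1}.
Read '0': s1→{s2}; union {s2}; ε-closure = {s1, s2}.
Read '1': s1→{s2}, s2→∅; union {s2}; ε-closure = {s1, s2}.

{s1, s2}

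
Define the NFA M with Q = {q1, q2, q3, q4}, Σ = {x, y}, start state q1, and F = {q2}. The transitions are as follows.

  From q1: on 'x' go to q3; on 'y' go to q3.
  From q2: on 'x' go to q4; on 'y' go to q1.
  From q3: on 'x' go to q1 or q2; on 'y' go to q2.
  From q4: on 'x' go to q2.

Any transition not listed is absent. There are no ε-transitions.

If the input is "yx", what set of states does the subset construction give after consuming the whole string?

{q1, q2}

Start in {q1}.
Read 'y': q1→{q3}; now {q3}.
Read 'x': q3→{q1, q2}; now {q1, q2}.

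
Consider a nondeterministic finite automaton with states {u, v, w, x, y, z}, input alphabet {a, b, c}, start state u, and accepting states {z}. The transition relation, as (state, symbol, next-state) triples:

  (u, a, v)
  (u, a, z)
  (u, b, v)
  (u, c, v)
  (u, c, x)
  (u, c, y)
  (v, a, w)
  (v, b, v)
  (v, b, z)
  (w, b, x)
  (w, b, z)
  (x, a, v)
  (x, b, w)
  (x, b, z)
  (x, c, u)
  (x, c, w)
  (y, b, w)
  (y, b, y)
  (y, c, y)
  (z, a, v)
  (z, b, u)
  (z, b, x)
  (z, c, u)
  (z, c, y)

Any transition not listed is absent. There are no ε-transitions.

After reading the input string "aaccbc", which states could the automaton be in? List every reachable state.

Start in {u}.
Read 'a': {u} → {v, z}.
Read 'a': {v, z} → {v, w}.
Read 'c': {v, w} → ∅.
The set is empty and remains empty for the remaining 3 symbols.

∅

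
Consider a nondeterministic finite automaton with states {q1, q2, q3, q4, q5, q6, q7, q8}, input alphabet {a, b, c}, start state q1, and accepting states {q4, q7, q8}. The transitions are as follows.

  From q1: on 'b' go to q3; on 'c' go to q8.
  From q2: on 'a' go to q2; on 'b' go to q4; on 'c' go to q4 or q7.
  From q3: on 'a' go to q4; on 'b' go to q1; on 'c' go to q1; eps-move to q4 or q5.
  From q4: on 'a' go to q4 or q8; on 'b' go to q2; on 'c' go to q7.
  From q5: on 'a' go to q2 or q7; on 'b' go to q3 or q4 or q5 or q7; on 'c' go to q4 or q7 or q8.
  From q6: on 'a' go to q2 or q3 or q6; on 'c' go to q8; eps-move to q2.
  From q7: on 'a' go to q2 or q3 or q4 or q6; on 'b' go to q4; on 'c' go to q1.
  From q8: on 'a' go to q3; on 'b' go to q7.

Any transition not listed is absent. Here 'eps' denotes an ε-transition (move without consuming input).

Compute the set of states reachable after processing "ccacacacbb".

Start in {q1}.
Read 'c': q1→{q8}; now {q8}.
Read 'c': q8→∅; now ∅.
The set is empty and remains empty for the remaining 8 symbols.

∅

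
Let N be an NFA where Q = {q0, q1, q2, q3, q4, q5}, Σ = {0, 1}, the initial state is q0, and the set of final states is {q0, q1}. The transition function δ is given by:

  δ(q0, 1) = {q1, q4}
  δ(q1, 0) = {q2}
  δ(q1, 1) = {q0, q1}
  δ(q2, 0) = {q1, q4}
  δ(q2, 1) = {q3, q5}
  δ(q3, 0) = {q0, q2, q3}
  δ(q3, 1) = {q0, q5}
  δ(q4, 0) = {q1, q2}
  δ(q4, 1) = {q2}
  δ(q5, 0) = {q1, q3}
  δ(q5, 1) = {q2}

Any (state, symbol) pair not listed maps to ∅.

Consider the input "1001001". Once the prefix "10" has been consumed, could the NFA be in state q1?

Yes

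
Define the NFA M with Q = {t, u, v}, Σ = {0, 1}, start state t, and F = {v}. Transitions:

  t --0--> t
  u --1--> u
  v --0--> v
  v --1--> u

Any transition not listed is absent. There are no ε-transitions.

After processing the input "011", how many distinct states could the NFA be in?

0

Start in {t}.
Read '0': {t} → {t}.
Read '1': {t} → ∅.
The set is empty and remains empty for the remaining 1 symbol.
That set has 0 states.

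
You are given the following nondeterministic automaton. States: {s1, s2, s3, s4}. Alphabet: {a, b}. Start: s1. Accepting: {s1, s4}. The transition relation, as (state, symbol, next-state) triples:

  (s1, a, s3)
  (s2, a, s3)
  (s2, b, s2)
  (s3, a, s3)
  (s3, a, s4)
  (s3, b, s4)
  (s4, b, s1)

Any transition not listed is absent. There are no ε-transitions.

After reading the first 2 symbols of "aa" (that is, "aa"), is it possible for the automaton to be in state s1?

Start in {s1}.
Read 'a': s1→{s3}; now {s3}.
Read 'a': s3→{s3, s4}; now {s3, s4}.
State s1 is not in {s3, s4}.

No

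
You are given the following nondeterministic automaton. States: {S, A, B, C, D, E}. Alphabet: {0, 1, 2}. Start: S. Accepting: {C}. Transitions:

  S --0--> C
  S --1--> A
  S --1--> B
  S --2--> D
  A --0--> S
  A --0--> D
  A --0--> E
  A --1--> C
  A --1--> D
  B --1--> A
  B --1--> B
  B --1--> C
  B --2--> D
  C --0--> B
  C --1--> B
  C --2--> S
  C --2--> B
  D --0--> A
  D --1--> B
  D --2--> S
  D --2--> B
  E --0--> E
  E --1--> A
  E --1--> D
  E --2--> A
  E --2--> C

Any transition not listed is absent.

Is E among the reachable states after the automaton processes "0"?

Start in {S}.
Read '0': S→{C}; now {C}.
State E is not in {C}.

No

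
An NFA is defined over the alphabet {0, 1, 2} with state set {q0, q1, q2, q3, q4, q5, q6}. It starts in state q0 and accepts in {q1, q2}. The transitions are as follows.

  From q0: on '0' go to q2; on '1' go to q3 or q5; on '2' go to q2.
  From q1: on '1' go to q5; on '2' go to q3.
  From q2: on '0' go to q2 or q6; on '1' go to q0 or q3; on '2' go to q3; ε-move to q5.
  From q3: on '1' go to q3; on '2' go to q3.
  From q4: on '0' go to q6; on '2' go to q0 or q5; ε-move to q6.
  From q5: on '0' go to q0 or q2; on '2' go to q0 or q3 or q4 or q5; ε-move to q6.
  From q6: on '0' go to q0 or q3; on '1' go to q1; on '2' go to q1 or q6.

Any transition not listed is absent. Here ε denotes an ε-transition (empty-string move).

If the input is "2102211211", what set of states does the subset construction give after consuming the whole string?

{q1, q3, q5, q6}

Start in {q0}.
Read '2': q0→{q2}; union {q2}; ε-closure = {q2, q5, q6}.
Read '1': q2→{q0, q3}, q5→∅, q6→{q1}; now {q0, q1, q3}.
Read '0': q0→{q2}, q1→∅, q3→∅; union {q2}; ε-closure = {q2, q5, q6}.
Read '2': q2→{q3}, q5→{q0, q3, q4, q5}, q6→{q1, q6}; now {q0, q1, q3, q4, q5, q6}.
Read '2': q0→{q2}, q1→{q3}, q3→{q3}, q4→{q0, q5}, q5→{q0, q3, q4, q5}, q6→{q1, q6}; now {q0, q1, q2, q3, q4, q5, q6}.
Read '1': q0→{q3, q5}, q1→{q5}, q2→{q0, q3}, q3→{q3}, q4→∅, q5→∅, q6→{q1}; union {q0, q1, q3, q5}; ε-closure = {q0, q1, q3, q5, q6}.
Read '1': q0→{q3, q5}, q1→{q5}, q3→{q3}, q5→∅, q6→{q1}; union {q1, q3, q5}; ε-closure = {q1, q3, q5, q6}.
Read '2': q1→{q3}, q3→{q3}, q5→{q0, q3, q4, q5}, q6→{q1, q6}; now {q0, q1, q3, q4, q5, q6}.
Read '1': q0→{q3, q5}, q1→{q5}, q3→{q3}, q4→∅, q5→∅, q6→{q1}; union {q1, q3, q5}; ε-closure = {q1, q3, q5, q6}.
Read '1': q1→{q5}, q3→{q3}, q5→∅, q6→{q1}; union {q1, q3, q5}; ε-closure = {q1, q3, q5, q6}.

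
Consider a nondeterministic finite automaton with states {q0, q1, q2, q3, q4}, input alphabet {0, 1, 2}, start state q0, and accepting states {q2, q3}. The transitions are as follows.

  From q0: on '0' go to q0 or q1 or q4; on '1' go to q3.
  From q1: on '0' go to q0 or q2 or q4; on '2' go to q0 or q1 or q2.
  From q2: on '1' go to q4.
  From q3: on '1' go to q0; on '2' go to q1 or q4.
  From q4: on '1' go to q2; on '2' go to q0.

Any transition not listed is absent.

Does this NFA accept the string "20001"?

No

Start in {q0}.
Read '2': {q0} → ∅.
The set is empty and remains empty for the remaining 4 symbols.
The final set ∅ contains no accepting state.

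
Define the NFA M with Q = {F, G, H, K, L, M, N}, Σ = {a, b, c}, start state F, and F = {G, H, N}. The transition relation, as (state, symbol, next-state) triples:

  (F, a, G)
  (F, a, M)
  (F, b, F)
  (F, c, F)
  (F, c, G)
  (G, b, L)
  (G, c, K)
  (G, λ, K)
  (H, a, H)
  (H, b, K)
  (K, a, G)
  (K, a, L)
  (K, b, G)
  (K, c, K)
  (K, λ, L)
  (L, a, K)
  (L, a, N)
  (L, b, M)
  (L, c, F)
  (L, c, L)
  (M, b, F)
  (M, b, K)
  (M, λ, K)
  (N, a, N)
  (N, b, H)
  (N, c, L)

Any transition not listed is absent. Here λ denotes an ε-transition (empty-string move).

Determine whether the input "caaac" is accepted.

No

Start in {F}.
Read 'c': F→{F, G}; union {F, G}; ε-closure = {F, G, K, L}.
Read 'a': F→{G, M}, G→∅, K→{G, L}, L→{K, N}; now {G, K, L, M, N}.
Read 'a': G→∅, K→{G, L}, L→{K, N}, M→∅, N→{N}; now {G, K, L, N}.
Read 'a': G→∅, K→{G, L}, L→{K, N}, N→{N}; now {G, K, L, N}.
Read 'c': G→{K}, K→{K}, L→{F, L}, N→{L}; now {F, K, L}.
The final set {F, K, L} contains no accepting state.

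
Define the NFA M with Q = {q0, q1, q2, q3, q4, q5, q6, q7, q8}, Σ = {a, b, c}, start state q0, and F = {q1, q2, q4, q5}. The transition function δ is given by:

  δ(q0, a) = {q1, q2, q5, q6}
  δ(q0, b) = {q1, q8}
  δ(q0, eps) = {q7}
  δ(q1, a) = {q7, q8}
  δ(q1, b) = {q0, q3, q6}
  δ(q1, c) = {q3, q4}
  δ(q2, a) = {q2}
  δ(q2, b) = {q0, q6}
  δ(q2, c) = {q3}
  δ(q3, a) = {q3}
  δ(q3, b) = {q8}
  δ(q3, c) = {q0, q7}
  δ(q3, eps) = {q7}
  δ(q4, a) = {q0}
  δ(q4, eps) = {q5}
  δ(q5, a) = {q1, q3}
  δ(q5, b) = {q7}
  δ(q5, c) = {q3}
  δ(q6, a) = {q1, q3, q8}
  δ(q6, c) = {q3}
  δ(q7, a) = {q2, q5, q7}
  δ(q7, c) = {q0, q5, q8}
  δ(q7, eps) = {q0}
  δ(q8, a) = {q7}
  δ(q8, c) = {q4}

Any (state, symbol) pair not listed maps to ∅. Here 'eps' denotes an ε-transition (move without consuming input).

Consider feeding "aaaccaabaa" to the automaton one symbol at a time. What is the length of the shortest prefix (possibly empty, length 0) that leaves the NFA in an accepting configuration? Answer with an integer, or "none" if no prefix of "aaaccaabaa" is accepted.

1

Start: ε-closure({q0}) = {q0, q7}.
Read 'a': q0→{q1, q2, q5, q6}, q7→{q2, q5, q7}; union {q1, q2, q5, q6, q7}; ε-closure = {q0, q1, q2, q5, q6, q7}.
None of the earlier sets intersect F, but {q0, q1, q2, q5, q6, q7} does.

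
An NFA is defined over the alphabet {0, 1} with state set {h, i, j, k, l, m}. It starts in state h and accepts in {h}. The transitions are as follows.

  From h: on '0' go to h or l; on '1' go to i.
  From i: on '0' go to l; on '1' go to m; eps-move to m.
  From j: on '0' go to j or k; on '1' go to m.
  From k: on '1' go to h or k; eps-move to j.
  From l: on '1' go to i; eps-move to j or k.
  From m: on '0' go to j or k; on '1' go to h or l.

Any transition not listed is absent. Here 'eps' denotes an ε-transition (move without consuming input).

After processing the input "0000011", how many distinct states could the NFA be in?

Start in {h}.
Read '0': {h} → {h, j, k, l}.
Read '0': {h, j, k, l} → {h, j, k, l}.
Read '0': {h, j, k, l} → {h, j, k, l}.
Read '0': {h, j, k, l} → {h, j, k, l}.
Read '0': {h, j, k, l} → {h, j, k, l}.
Read '1': {h, j, k, l} → {h, i, j, k, m}.
Read '1': {h, i, j, k, m} → {h, i, j, k, l, m}.
That set has 6 states.

6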